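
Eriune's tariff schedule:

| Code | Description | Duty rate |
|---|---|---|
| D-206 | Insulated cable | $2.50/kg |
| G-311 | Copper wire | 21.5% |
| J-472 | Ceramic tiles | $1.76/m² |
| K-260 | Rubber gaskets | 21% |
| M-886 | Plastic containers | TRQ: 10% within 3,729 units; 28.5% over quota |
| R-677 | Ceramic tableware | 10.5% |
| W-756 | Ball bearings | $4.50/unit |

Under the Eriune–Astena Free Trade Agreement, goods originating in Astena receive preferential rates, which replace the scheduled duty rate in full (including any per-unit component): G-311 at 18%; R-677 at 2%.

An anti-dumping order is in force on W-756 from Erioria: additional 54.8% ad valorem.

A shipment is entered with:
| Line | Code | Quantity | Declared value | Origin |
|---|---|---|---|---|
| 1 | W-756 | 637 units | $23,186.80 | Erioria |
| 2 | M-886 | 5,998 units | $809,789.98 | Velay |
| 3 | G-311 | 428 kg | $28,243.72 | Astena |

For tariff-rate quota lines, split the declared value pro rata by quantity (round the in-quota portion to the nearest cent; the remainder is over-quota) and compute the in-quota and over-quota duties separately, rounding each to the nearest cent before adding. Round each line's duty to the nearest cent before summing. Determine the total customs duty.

$158,308.21

Line 1 (W-756, Erioria, 637 units, $23,186.80):
Base rate for W-756 is $4.50/unit.
Additional duty on W-756 from Erioria: +54.8% ad valorem. Applied ad valorem rate = 54.8%.
Duty = $23,186.80 × 54.8% + 637 × $4.50 = $15,572.87.
Line 2 (M-886, Velay, 5,998 units, $809,789.98):
Code M-886 is under a tariff-rate quota (threshold 3,729 units). In-quota: 3,729 units at 10%; over-quota: 2,269 units at 28.5%.
Pro-rata value split: in-quota = $809,789.98 × 3,729/5,998 = $503,452.29; over-quota = $809,789.98 − $503,452.29 = $306,337.69.
In-quota duty = $503,452.29 × 10% = $50,345.23. Over-quota duty = $306,337.69 × 28.5% = $87,306.24.
Line duty = $50,345.23 + $87,306.24 = $137,651.47.
Line 3 (G-311, Astena, 428 kg, $28,243.72):
Base rate for G-311 is 21.5%.
Origin Astena qualifies under the Eriune–Astena agreement and G-311 is covered: preferential rate 18% applies instead.
Duty = $28,243.72 × 18% = $5,083.87.
Total = $15,572.87 + $137,651.47 + $5,083.87 = $158,308.21.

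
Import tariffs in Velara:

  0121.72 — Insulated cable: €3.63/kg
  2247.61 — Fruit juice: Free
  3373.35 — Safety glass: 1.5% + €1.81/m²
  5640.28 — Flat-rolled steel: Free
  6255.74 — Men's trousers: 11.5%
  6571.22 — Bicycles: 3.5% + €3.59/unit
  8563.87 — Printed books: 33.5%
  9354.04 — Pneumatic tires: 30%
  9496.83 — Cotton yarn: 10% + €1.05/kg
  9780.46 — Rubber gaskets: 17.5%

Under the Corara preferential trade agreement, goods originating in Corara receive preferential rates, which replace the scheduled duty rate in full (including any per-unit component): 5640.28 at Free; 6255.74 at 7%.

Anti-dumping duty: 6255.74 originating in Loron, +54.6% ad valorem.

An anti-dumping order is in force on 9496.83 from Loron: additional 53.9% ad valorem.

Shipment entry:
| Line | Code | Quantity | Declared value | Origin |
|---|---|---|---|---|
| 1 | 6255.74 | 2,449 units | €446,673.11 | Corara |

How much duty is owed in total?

€31,267.12

Line 1 (6255.74, Corara, 2,449 units, €446,673.11):
Base rate for 6255.74 is 11.5%.
Origin Corara qualifies under the Velara–Corara agreement and 6255.74 is covered: preferential rate 7% applies instead.
The additional-duty order on 6255.74 targets Loron, not Corara; it does not apply.
Duty = €446,673.11 × 7% = €31,267.12.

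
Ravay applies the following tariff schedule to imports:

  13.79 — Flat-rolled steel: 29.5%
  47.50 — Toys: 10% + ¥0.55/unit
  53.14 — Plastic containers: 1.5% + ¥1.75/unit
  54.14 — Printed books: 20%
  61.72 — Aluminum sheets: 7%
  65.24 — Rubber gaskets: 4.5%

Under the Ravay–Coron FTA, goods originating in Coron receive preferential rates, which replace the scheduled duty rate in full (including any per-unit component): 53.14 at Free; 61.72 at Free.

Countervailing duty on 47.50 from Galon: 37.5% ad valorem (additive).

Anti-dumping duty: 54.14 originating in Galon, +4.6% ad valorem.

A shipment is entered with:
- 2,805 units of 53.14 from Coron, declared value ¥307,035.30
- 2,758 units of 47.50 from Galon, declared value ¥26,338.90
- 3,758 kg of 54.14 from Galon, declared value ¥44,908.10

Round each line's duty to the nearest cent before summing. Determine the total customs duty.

¥25,075.27

Line 1 (53.14, Coron, 2,805 units, ¥307,035.30):
Base rate for 53.14 is 1.5% + ¥1.75/unit.
Origin Coron qualifies under the Ravay–Coron agreement and 53.14 is covered: preferential rate Free applies instead.
Duty = ¥307,035.30 × 0% = ¥0.00.
Line 2 (47.50, Galon, 2,758 units, ¥26,338.90):
Base rate for 47.50 is 10% + ¥0.55/unit.
Additional duty on 47.50 from Galon: +37.5%. Applied ad valorem rate: 10% + 37.5% = 47.5%.
Duty = ¥26,338.90 × 47.5% + 2,758 × ¥0.55 = ¥14,027.88.
Line 3 (54.14, Galon, 3,758 kg, ¥44,908.10):
Base rate for 54.14 is 20%.
Additional duty on 54.14 from Galon: +4.6%. Applied ad valorem rate: 20% + 4.6% = 24.6%.
Duty = ¥44,908.10 × 24.6% = ¥11,047.39.
Total = ¥0.00 + ¥14,027.88 + ¥11,047.39 = ¥25,075.27.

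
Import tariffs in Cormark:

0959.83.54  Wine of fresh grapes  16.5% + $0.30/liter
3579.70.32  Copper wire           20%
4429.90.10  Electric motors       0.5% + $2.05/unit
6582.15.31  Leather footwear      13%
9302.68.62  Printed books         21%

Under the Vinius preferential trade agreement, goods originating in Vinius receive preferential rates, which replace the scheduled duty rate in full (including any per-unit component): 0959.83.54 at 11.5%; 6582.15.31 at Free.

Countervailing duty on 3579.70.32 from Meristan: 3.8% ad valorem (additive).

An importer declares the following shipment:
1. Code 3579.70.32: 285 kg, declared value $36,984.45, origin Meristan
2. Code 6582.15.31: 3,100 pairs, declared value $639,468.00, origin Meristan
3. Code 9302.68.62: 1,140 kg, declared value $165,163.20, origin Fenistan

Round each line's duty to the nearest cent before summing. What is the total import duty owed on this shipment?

Line 1 (3579.70.32, Meristan, 285 kg, $36,984.45):
Base rate for 3579.70.32 is 20%.
Additional duty on 3579.70.32 from Meristan: +3.8%. Applied ad valorem rate: 20% + 3.8% = 23.8%.
Duty = $36,984.45 × 23.8% = $8,802.30.
Line 2 (6582.15.31, Meristan, 3,100 pairs, $639,468.00):
Base rate for 6582.15.31 is 13%.
6582.15.31 has an FTA preferential rate, but origin Meristan is not Vinius; base rate stands.
Duty = $639,468.00 × 13% = $83,130.84.
Line 3 (9302.68.62, Fenistan, 1,140 kg, $165,163.20):
Base rate for 9302.68.62 is 21%.
Duty = $165,163.20 × 21% = $34,684.27.
Total = $8,802.30 + $83,130.84 + $34,684.27 = $126,617.41.

$126,617.41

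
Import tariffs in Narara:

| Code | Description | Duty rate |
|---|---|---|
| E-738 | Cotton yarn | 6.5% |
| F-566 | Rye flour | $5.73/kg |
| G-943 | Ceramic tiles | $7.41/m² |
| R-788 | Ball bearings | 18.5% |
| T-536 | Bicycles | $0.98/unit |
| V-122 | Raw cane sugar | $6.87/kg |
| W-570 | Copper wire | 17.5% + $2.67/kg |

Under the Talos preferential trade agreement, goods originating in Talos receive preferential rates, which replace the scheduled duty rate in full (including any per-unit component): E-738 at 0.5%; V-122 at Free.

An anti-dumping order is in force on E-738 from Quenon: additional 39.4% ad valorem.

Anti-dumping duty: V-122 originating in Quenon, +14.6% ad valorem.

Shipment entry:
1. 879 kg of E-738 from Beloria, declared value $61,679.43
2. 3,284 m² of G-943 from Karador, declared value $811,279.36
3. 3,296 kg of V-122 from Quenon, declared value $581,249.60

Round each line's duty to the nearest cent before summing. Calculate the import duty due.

Line 1 (E-738, Beloria, 879 kg, $61,679.43):
Base rate for E-738 is 6.5%.
E-738 has an FTA preferential rate, but origin Beloria is not Talos; base rate stands.
The additional-duty order on E-738 targets Quenon, not Beloria; it does not apply.
Duty = $61,679.43 × 6.5% = $4,009.16.
Line 2 (G-943, Karador, 3,284 m², $811,279.36):
Base rate for G-943 is $7.41/m².
Duty = 3,284 × $7.41 = $24,334.44.
Line 3 (V-122, Quenon, 3,296 kg, $581,249.60):
Base rate for V-122 is $6.87/kg.
V-122 has an FTA preferential rate, but origin Quenon is not Talos; base rate stands.
Additional duty on V-122 from Quenon: +14.6% ad valorem. Applied ad valorem rate = 14.6%.
Duty = $581,249.60 × 14.6% + 3,296 × $6.87 = $107,505.96.
Total = $4,009.16 + $24,334.44 + $107,505.96 = $135,849.56.

$135,849.56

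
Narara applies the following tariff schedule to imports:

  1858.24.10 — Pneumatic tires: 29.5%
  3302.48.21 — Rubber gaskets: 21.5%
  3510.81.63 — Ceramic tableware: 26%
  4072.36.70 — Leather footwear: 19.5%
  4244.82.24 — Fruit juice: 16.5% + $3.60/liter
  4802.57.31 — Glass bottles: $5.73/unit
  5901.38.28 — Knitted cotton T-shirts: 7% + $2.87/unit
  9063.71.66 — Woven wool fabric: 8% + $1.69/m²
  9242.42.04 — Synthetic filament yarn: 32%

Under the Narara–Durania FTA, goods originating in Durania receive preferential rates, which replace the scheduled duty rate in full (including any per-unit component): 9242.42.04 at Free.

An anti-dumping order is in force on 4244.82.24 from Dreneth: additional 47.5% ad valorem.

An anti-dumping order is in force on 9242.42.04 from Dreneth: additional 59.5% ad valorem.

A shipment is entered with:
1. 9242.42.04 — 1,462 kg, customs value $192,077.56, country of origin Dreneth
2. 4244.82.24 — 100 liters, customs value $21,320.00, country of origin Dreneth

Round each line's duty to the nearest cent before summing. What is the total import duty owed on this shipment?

$189,755.77

Line 1 (9242.42.04, Dreneth, 1,462 kg, $192,077.56):
Base rate for 9242.42.04 is 32%.
9242.42.04 has an FTA preferential rate, but origin Dreneth is not Durania; base rate stands.
Additional duty on 9242.42.04 from Dreneth: +59.5%. Applied ad valorem rate: 32% + 59.5% = 91.5%.
Duty = $192,077.56 × 91.5% = $175,750.97.
Line 2 (4244.82.24, Dreneth, 100 liters, $21,320.00):
Base rate for 4244.82.24 is 16.5% + $3.60/liter.
Additional duty on 4244.82.24 from Dreneth: +47.5%. Applied ad valorem rate: 16.5% + 47.5% = 64%.
Duty = $21,320.00 × 64% + 100 × $3.60 = $14,004.80.
Total = $175,750.97 + $14,004.80 = $189,755.77.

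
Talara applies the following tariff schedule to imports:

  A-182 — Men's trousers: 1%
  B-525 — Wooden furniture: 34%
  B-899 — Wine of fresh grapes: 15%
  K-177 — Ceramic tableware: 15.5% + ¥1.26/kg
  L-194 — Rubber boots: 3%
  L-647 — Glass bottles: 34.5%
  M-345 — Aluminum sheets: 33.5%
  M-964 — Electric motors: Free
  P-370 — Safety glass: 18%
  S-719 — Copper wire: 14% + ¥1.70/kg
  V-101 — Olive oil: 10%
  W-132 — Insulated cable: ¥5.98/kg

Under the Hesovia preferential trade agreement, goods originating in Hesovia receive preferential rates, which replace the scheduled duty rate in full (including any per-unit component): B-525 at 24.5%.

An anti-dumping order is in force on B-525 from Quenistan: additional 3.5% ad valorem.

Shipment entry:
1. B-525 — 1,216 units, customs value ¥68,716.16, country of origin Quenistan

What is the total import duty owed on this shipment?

Line 1 (B-525, Quenistan, 1,216 units, ¥68,716.16):
Base rate for B-525 is 34%.
B-525 has an FTA preferential rate, but origin Quenistan is not Hesovia; base rate stands.
Additional duty on B-525 from Quenistan: +3.5%. Applied ad valorem rate: 34% + 3.5% = 37.5%.
Duty = ¥68,716.16 × 37.5% = ¥25,768.56.

¥25,768.56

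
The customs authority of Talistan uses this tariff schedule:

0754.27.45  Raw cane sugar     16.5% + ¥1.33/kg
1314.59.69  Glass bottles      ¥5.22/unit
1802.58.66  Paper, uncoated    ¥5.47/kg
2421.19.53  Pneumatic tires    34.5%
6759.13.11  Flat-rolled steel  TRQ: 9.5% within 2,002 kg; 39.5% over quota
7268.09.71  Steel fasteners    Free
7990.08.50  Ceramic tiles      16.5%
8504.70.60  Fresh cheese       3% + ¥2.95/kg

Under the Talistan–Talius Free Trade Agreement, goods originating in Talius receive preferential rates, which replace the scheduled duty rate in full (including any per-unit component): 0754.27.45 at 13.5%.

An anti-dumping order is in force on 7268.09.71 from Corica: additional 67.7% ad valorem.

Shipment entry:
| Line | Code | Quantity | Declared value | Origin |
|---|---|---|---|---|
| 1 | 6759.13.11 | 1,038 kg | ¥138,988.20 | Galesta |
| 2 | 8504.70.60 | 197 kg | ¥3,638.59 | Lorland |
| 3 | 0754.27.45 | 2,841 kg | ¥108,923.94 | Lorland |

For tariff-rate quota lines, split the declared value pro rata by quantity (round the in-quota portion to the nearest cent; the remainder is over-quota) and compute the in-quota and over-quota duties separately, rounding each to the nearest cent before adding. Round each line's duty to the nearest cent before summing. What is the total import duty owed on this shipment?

Line 1 (6759.13.11, Galesta, 1,038 kg, ¥138,988.20):
Code 6759.13.11 is under a tariff-rate quota (threshold 2,002 kg). Quantity 1,038 kg is within the quota, so the in-quota rate 9.5% applies to the full value.
Duty = ¥138,988.20 × 9.5% = ¥13,203.88.
Line 2 (8504.70.60, Lorland, 197 kg, ¥3,638.59):
Base rate for 8504.70.60 is 3% + ¥2.95/kg.
Duty = ¥3,638.59 × 3% + 197 × ¥2.95 = ¥690.31.
Line 3 (0754.27.45, Lorland, 2,841 kg, ¥108,923.94):
Base rate for 0754.27.45 is 16.5% + ¥1.33/kg.
0754.27.45 has an FTA preferential rate, but origin Lorland is not Talius; base rate stands.
Duty = ¥108,923.94 × 16.5% + 2,841 × ¥1.33 = ¥21,750.98.
Total = ¥13,203.88 + ¥690.31 + ¥21,750.98 = ¥35,645.17.

¥35,645.17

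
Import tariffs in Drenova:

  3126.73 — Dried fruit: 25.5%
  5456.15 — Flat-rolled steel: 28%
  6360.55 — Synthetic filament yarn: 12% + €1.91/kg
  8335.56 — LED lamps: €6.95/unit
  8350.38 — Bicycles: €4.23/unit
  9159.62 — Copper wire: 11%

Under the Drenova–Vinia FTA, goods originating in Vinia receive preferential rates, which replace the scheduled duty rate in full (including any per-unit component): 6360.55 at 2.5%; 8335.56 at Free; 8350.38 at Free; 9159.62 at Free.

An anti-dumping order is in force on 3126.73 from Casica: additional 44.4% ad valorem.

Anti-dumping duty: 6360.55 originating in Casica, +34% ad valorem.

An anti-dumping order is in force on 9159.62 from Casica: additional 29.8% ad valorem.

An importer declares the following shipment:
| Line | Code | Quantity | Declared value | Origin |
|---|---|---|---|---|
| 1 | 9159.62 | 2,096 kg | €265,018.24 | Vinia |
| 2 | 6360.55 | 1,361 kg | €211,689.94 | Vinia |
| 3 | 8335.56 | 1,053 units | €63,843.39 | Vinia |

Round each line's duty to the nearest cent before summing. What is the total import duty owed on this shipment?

Line 1 (9159.62, Vinia, 2,096 kg, €265,018.24):
Base rate for 9159.62 is 11%.
Origin Vinia qualifies under the Drenova–Vinia agreement and 9159.62 is covered: preferential rate Free applies instead.
The additional-duty order on 9159.62 targets Casica, not Vinia; it does not apply.
Duty = €265,018.24 × 0% = €0.00.
Line 2 (6360.55, Vinia, 1,361 kg, €211,689.94):
Base rate for 6360.55 is 12% + €1.91/kg.
Origin Vinia qualifies under the Drenova–Vinia agreement and 6360.55 is covered: preferential rate 2.5% applies instead.
The additional-duty order on 6360.55 targets Casica, not Vinia; it does not apply.
Duty = €211,689.94 × 2.5% = €5,292.25.
Line 3 (8335.56, Vinia, 1,053 units, €63,843.39):
Base rate for 8335.56 is €6.95/unit.
Origin Vinia qualifies under the Drenova–Vinia agreement and 8335.56 is covered: preferential rate Free applies instead.
Duty = €63,843.39 × 0% = €0.00.
Total = €0.00 + €5,292.25 + €0.00 = €5,292.25.

€5,292.25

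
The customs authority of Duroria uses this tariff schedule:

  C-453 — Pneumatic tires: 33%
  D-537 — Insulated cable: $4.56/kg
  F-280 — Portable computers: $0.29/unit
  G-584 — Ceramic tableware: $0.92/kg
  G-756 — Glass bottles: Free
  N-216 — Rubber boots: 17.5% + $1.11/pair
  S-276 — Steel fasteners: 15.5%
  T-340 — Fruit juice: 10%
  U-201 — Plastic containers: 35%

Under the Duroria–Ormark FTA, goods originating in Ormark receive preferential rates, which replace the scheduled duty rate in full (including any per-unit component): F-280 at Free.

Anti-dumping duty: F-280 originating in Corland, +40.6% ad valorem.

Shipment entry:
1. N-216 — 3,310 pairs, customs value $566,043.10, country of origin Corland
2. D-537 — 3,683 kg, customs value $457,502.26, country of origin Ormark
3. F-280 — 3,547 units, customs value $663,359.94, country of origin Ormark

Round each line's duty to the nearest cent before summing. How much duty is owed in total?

Line 1 (N-216, Corland, 3,310 pairs, $566,043.10):
Base rate for N-216 is 17.5% + $1.11/pair.
Duty = $566,043.10 × 17.5% + 3,310 × $1.11 = $102,731.64.
Line 2 (D-537, Ormark, 3,683 kg, $457,502.26):
Base rate for D-537 is $4.56/kg.
Origin Ormark is the FTA partner but D-537 is not on the preference list; base rate stands.
Duty = 3,683 × $4.56 = $16,794.48.
Line 3 (F-280, Ormark, 3,547 units, $663,359.94):
Base rate for F-280 is $0.29/unit.
Origin Ormark qualifies under the Duroria–Ormark agreement and F-280 is covered: preferential rate Free applies instead.
The additional-duty order on F-280 targets Corland, not Ormark; it does not apply.
Duty = $663,359.94 × 0% = $0.00.
Total = $102,731.64 + $16,794.48 + $0.00 = $119,526.12.

$119,526.12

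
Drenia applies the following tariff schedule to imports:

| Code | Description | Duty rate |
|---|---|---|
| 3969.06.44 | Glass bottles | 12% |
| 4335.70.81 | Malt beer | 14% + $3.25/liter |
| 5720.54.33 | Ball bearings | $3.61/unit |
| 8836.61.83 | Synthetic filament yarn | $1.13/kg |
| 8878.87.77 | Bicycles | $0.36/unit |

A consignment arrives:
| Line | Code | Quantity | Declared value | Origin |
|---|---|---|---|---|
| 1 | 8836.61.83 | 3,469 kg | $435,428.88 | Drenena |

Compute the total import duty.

$3,919.97

Line 1 (8836.61.83, Drenena, 3,469 kg, $435,428.88):
Base rate for 8836.61.83 is $1.13/kg.
Duty = 3,469 × $1.13 = $3,919.97.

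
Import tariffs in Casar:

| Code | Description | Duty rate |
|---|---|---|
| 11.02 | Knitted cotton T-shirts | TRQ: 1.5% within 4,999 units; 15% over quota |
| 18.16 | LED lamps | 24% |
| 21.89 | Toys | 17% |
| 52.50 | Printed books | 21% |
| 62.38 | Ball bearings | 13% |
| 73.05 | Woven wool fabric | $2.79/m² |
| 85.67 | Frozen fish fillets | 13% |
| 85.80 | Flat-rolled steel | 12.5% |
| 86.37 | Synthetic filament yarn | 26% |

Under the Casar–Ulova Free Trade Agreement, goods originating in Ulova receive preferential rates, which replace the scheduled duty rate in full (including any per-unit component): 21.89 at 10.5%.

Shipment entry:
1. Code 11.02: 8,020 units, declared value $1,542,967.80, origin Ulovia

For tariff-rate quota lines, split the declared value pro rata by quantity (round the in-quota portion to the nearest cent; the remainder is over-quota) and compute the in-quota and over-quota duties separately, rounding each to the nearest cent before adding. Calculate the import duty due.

Line 1 (11.02, Ulovia, 8,020 units, $1,542,967.80):
Code 11.02 is under a tariff-rate quota (threshold 4,999 units). In-quota: 4,999 units at 1.5%; over-quota: 3,021 units at 15%.
Pro-rata value split: in-quota = $1,542,967.80 × 4,999/8,020 = $961,757.61; over-quota = $1,542,967.80 − $961,757.61 = $581,210.19.
In-quota duty = $961,757.61 × 1.5% = $14,426.36. Over-quota duty = $581,210.19 × 15% = $87,181.53.
Line duty = $14,426.36 + $87,181.53 = $101,607.89.

$101,607.89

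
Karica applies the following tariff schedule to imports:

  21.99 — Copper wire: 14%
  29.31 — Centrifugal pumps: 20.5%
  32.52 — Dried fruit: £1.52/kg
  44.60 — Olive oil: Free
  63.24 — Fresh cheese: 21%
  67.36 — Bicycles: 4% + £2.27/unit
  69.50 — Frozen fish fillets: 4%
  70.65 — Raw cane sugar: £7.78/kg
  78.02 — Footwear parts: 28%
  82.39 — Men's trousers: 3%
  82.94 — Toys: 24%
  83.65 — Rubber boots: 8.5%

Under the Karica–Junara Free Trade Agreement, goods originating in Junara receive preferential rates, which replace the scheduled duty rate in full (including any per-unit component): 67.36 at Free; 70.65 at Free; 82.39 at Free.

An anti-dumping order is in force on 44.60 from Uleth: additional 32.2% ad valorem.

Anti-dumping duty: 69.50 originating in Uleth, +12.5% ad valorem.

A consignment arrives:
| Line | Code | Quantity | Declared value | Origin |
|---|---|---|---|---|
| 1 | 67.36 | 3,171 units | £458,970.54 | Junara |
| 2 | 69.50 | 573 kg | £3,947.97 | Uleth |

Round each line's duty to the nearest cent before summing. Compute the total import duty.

Line 1 (67.36, Junara, 3,171 units, £458,970.54):
Base rate for 67.36 is 4% + £2.27/unit.
Origin Junara qualifies under the Karica–Junara agreement and 67.36 is covered: preferential rate Free applies instead.
Duty = £458,970.54 × 0% = £0.00.
Line 2 (69.50, Uleth, 573 kg, £3,947.97):
Base rate for 69.50 is 4%.
Additional duty on 69.50 from Uleth: +12.5%. Applied ad valorem rate: 4% + 12.5% = 16.5%.
Duty = £3,947.97 × 16.5% = £651.42.
Total = £0.00 + £651.42 = £651.42.

£651.42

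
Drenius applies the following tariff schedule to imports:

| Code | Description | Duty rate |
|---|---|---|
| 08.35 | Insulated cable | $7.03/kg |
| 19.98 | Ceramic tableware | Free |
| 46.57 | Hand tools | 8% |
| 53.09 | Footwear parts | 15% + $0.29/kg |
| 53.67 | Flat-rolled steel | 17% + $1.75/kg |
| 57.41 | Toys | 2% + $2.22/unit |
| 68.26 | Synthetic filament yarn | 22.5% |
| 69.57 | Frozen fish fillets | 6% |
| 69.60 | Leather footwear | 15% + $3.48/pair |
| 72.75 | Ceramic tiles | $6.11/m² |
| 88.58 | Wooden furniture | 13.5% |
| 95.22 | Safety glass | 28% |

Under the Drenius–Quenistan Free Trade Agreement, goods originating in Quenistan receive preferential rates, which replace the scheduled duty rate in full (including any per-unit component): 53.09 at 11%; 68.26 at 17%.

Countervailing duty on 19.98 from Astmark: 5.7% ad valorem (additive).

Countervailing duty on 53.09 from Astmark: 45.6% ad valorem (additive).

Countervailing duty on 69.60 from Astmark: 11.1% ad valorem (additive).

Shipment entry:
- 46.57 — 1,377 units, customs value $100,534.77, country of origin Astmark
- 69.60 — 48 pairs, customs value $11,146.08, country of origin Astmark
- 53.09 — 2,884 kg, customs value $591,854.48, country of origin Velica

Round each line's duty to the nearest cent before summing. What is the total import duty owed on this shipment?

$100,733.48

Line 1 (46.57, Astmark, 1,377 units, $100,534.77):
Base rate for 46.57 is 8%.
Duty = $100,534.77 × 8% = $8,042.78.
Line 2 (69.60, Astmark, 48 pairs, $11,146.08):
Base rate for 69.60 is 15% + $3.48/pair.
Additional duty on 69.60 from Astmark: +11.1%. Applied ad valorem rate: 15% + 11.1% = 26.1%.
Duty = $11,146.08 × 26.1% + 48 × $3.48 = $3,076.17.
Line 3 (53.09, Velica, 2,884 kg, $591,854.48):
Base rate for 53.09 is 15% + $0.29/kg.
53.09 has an FTA preferential rate, but origin Velica is not Quenistan; base rate stands.
The additional-duty order on 53.09 targets Astmark, not Velica; it does not apply.
Duty = $591,854.48 × 15% + 2,884 × $0.29 = $89,614.53.
Total = $8,042.78 + $3,076.17 + $89,614.53 = $100,733.48.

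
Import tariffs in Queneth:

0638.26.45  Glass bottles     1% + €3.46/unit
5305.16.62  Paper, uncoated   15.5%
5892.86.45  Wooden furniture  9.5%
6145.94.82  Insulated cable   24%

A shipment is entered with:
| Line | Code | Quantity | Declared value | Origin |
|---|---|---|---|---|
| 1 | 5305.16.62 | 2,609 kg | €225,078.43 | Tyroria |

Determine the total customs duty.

Line 1 (5305.16.62, Tyroria, 2,609 kg, €225,078.43):
Base rate for 5305.16.62 is 15.5%.
Duty = €225,078.43 × 15.5% = €34,887.16.

€34,887.16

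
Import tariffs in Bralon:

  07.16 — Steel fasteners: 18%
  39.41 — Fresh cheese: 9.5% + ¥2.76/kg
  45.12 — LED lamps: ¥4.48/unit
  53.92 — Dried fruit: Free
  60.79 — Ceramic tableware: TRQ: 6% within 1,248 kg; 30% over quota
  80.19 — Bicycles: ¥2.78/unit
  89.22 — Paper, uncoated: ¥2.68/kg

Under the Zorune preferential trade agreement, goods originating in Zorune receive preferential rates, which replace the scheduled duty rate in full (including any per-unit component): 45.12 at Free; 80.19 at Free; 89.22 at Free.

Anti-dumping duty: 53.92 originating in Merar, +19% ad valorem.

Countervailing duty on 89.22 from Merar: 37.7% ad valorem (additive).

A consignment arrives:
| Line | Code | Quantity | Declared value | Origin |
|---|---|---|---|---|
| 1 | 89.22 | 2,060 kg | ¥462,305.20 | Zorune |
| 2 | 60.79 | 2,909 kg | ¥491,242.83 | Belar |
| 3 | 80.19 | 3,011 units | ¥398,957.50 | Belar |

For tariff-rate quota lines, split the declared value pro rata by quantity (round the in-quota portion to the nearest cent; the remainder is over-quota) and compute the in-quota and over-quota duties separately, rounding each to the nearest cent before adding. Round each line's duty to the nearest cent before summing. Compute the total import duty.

Line 1 (89.22, Zorune, 2,060 kg, ¥462,305.20):
Base rate for 89.22 is ¥2.68/kg.
Origin Zorune qualifies under the Bralon–Zorune agreement and 89.22 is covered: preferential rate Free applies instead.
The additional-duty order on 89.22 targets Merar, not Zorune; it does not apply.
Duty = ¥462,305.20 × 0% = ¥0.00.
Line 2 (60.79, Belar, 2,909 kg, ¥491,242.83):
Code 60.79 is under a tariff-rate quota (threshold 1,248 kg). In-quota: 1,248 kg at 6%; over-quota: 1,661 kg at 30%.
Pro-rata value split: in-quota = ¥491,242.83 × 1,248/2,909 = ¥210,749.76; over-quota = ¥491,242.83 − ¥210,749.76 = ¥280,493.07.
In-quota duty = ¥210,749.76 × 6% = ¥12,644.99. Over-quota duty = ¥280,493.07 × 30% = ¥84,147.92.
Line duty = ¥12,644.99 + ¥84,147.92 = ¥96,792.91.
Line 3 (80.19, Belar, 3,011 units, ¥398,957.50):
Base rate for 80.19 is ¥2.78/unit.
80.19 has an FTA preferential rate, but origin Belar is not Zorune; base rate stands.
Duty = 3,011 × ¥2.78 = ¥8,370.58.
Total = ¥0.00 + ¥96,792.91 + ¥8,370.58 = ¥105,163.49.

¥105,163.49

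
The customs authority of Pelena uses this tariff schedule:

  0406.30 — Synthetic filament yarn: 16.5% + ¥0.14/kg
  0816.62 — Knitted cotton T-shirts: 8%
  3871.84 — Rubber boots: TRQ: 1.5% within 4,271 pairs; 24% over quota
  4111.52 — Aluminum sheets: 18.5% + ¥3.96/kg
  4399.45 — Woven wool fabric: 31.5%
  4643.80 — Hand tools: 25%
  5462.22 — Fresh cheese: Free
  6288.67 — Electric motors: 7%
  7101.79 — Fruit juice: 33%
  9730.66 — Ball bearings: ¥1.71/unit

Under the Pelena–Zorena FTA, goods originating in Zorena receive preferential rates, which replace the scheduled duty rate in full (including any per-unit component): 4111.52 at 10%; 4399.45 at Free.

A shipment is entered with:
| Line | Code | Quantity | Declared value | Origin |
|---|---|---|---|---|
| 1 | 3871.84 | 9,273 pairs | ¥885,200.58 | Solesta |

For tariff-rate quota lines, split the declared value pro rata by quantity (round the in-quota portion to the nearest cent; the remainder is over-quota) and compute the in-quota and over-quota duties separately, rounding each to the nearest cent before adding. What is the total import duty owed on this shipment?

¥120,713.46

Line 1 (3871.84, Solesta, 9,273 pairs, ¥885,200.58):
Code 3871.84 is under a tariff-rate quota (threshold 4,271 pairs). In-quota: 4,271 pairs at 1.5%; over-quota: 5,002 pairs at 24%.
Pro-rata value split: in-quota = ¥885,200.58 × 4,271/9,273 = ¥407,709.66; over-quota = ¥885,200.58 − ¥407,709.66 = ¥477,490.92.
In-quota duty = ¥407,709.66 × 1.5% = ¥6,115.64. Over-quota duty = ¥477,490.92 × 24% = ¥114,597.82.
Line duty = ¥6,115.64 + ¥114,597.82 = ¥120,713.46.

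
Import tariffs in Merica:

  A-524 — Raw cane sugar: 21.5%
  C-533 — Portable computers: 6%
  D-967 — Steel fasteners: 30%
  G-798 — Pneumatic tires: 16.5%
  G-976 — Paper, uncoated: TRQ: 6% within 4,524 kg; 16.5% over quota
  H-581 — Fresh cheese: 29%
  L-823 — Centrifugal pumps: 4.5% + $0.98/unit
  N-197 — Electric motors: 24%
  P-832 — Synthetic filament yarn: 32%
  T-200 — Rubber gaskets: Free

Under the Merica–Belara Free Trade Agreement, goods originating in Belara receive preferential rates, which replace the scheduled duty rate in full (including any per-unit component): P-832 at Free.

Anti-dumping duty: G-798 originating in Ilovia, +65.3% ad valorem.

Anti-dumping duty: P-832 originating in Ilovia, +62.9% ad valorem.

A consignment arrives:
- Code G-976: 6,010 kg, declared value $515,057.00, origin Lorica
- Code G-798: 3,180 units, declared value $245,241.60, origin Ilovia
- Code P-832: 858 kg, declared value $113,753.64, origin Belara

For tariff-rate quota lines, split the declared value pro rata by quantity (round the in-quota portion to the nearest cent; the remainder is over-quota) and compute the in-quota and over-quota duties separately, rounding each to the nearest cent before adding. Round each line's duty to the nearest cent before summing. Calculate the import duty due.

$244,882.82

Line 1 (G-976, Lorica, 6,010 kg, $515,057.00):
Code G-976 is under a tariff-rate quota (threshold 4,524 kg). In-quota: 4,524 kg at 6%; over-quota: 1,486 kg at 16.5%.
Pro-rata value split: in-quota = $515,057.00 × 4,524/6,010 = $387,706.80; over-quota = $515,057.00 − $387,706.80 = $127,350.20.
In-quota duty = $387,706.80 × 6% = $23,262.41. Over-quota duty = $127,350.20 × 16.5% = $21,012.78.
Line duty = $23,262.41 + $21,012.78 = $44,275.19.
Line 2 (G-798, Ilovia, 3,180 units, $245,241.60):
Base rate for G-798 is 16.5%.
Additional duty on G-798 from Ilovia: +65.3%. Applied ad valorem rate: 16.5% + 65.3% = 81.8%.
Duty = $245,241.60 × 81.8% = $200,607.63.
Line 3 (P-832, Belara, 858 kg, $113,753.64):
Base rate for P-832 is 32%.
Origin Belara qualifies under the Merica–Belara agreement and P-832 is covered: preferential rate Free applies instead.
The additional-duty order on P-832 targets Ilovia, not Belara; it does not apply.
Duty = $113,753.64 × 0% = $0.00.
Total = $44,275.19 + $200,607.63 + $0.00 = $244,882.82.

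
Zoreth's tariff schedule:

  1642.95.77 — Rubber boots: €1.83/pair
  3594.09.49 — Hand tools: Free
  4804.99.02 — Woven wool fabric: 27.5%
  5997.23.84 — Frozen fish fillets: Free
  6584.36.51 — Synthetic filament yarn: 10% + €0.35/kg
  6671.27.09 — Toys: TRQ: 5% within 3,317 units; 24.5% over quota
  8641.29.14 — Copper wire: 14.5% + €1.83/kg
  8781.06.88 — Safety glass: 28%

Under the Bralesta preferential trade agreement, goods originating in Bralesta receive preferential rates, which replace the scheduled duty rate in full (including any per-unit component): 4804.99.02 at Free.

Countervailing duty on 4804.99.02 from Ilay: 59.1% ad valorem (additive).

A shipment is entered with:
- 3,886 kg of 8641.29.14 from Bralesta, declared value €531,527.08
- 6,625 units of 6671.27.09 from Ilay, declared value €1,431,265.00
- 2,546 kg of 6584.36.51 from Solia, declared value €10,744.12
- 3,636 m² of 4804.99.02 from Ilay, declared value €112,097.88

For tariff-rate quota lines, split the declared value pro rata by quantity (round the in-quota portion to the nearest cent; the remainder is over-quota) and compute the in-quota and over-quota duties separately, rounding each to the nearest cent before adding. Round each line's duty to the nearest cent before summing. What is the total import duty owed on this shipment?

€394,147.09

Line 1 (8641.29.14, Bralesta, 3,886 kg, €531,527.08):
Base rate for 8641.29.14 is 14.5% + €1.83/kg.
Origin Bralesta is the FTA partner but 8641.29.14 is not on the preference list; base rate stands.
Duty = €531,527.08 × 14.5% + 3,886 × €1.83 = €84,182.81.
Line 2 (6671.27.09, Ilay, 6,625 units, €1,431,265.00):
Code 6671.27.09 is under a tariff-rate quota (threshold 3,317 units). In-quota: 3,317 units at 5%; over-quota: 3,308 units at 24.5%.
Pro-rata value split: in-quota = €1,431,265.00 × 3,317/6,625 = €716,604.68; over-quota = €1,431,265.00 − €716,604.68 = €714,660.32.
In-quota duty = €716,604.68 × 5% = €35,830.23. Over-quota duty = €714,660.32 × 24.5% = €175,091.78.
Line duty = €35,830.23 + €175,091.78 = €210,922.01.
Line 3 (6584.36.51, Solia, 2,546 kg, €10,744.12):
Base rate for 6584.36.51 is 10% + €0.35/kg.
Duty = €10,744.12 × 10% + 2,546 × €0.35 = €1,965.51.
Line 4 (4804.99.02, Ilay, 3,636 m², €112,097.88):
Base rate for 4804.99.02 is 27.5%.
4804.99.02 has an FTA preferential rate, but origin Ilay is not Bralesta; base rate stands.
Additional duty on 4804.99.02 from Ilay: +59.1%. Applied ad valorem rate: 27.5% + 59.1% = 86.6%.
Duty = €112,097.88 × 86.6% = €97,076.76.
Total = €84,182.81 + €210,922.01 + €1,965.51 + €97,076.76 = €394,147.09.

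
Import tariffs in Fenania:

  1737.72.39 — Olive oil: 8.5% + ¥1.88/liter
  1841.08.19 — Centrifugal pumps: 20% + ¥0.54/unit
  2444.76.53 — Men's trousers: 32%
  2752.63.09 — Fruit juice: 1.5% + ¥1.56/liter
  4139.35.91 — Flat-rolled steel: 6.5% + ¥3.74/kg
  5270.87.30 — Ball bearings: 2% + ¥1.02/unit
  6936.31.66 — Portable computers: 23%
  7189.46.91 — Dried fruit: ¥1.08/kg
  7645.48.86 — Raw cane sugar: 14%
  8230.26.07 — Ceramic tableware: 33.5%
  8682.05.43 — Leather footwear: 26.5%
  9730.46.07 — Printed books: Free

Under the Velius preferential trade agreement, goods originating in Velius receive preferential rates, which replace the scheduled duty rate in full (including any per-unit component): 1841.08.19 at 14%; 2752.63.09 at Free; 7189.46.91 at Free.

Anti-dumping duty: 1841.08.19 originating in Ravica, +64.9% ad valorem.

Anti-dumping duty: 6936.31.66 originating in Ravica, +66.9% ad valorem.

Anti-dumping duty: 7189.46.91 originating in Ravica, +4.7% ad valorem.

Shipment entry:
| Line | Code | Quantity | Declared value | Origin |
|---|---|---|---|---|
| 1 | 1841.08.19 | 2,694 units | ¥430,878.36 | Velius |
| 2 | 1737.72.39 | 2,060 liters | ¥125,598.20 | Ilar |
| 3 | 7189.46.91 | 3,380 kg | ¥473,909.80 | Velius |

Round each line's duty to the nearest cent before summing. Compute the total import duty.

Line 1 (1841.08.19, Velius, 2,694 units, ¥430,878.36):
Base rate for 1841.08.19 is 20% + ¥0.54/unit.
Origin Velius qualifies under the Fenania–Velius agreement and 1841.08.19 is covered: preferential rate 14% applies instead.
The additional-duty order on 1841.08.19 targets Ravica, not Velius; it does not apply.
Duty = ¥430,878.36 × 14% = ¥60,322.97.
Line 2 (1737.72.39, Ilar, 2,060 liters, ¥125,598.20):
Base rate for 1737.72.39 is 8.5% + ¥1.88/liter.
Duty = ¥125,598.20 × 8.5% + 2,060 × ¥1.88 = ¥14,548.65.
Line 3 (7189.46.91, Velius, 3,380 kg, ¥473,909.80):
Base rate for 7189.46.91 is ¥1.08/kg.
Origin Velius qualifies under the Fenania–Velius agreement and 7189.46.91 is covered: preferential rate Free applies instead.
The additional-duty order on 7189.46.91 targets Ravica, not Velius; it does not apply.
Duty = ¥473,909.80 × 0% = ¥0.00.
Total = ¥60,322.97 + ¥14,548.65 + ¥0.00 = ¥74,871.62.

¥74,871.62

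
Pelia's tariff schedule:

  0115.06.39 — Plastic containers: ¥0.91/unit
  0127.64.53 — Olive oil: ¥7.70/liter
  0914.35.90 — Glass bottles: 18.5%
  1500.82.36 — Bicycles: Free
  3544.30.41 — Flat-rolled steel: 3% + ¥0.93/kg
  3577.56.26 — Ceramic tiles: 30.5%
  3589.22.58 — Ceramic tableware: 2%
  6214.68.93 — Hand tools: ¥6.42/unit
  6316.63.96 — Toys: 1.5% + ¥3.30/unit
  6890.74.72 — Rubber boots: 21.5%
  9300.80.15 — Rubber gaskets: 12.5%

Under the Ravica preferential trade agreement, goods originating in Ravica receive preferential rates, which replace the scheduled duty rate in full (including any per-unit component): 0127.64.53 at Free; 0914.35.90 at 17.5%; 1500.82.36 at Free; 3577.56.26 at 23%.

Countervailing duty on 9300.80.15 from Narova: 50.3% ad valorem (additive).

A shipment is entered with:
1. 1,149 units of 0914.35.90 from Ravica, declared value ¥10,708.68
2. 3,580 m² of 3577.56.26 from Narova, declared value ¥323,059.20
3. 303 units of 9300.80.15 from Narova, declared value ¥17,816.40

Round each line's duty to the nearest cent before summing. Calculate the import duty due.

¥111,595.78

Line 1 (0914.35.90, Ravica, 1,149 units, ¥10,708.68):
Base rate for 0914.35.90 is 18.5%.
Origin Ravica qualifies under the Pelia–Ravica agreement and 0914.35.90 is covered: preferential rate 17.5% applies instead.
Duty = ¥10,708.68 × 17.5% = ¥1,874.02.
Line 2 (3577.56.26, Narova, 3,580 m², ¥323,059.20):
Base rate for 3577.56.26 is 30.5%.
3577.56.26 has an FTA preferential rate, but origin Narova is not Ravica; base rate stands.
Duty = ¥323,059.20 × 30.5% = ¥98,533.06.
Line 3 (9300.80.15, Narova, 303 units, ¥17,816.40):
Base rate for 9300.80.15 is 12.5%.
Additional duty on 9300.80.15 from Narova: +50.3%. Applied ad valorem rate: 12.5% + 50.3% = 62.8%.
Duty = ¥17,816.40 × 62.8% = ¥11,188.70.
Total = ¥1,874.02 + ¥98,533.06 + ¥11,188.70 = ¥111,595.78.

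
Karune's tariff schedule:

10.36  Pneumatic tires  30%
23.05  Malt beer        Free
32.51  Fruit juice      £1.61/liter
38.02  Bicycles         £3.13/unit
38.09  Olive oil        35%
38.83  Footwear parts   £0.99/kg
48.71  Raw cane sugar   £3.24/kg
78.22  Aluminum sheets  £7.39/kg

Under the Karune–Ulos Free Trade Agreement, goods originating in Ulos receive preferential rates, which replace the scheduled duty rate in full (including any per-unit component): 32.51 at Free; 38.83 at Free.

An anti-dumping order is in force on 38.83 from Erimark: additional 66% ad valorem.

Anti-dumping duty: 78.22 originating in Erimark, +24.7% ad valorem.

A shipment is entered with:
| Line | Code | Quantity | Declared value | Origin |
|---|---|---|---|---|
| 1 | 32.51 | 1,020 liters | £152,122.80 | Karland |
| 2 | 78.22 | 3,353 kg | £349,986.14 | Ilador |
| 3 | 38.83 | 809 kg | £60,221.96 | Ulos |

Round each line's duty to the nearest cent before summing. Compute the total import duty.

£26,420.87

Line 1 (32.51, Karland, 1,020 liters, £152,122.80):
Base rate for 32.51 is £1.61/liter.
32.51 has an FTA preferential rate, but origin Karland is not Ulos; base rate stands.
Duty = 1,020 × £1.61 = £1,642.20.
Line 2 (78.22, Ilador, 3,353 kg, £349,986.14):
Base rate for 78.22 is £7.39/kg.
The additional-duty order on 78.22 targets Erimark, not Ilador; it does not apply.
Duty = 3,353 × £7.39 = £24,778.67.
Line 3 (38.83, Ulos, 809 kg, £60,221.96):
Base rate for 38.83 is £0.99/kg.
Origin Ulos qualifies under the Karune–Ulos agreement and 38.83 is covered: preferential rate Free applies instead.
The additional-duty order on 38.83 targets Erimark, not Ulos; it does not apply.
Duty = £60,221.96 × 0% = £0.00.
Total = £1,642.20 + £24,778.67 + £0.00 = £26,420.87.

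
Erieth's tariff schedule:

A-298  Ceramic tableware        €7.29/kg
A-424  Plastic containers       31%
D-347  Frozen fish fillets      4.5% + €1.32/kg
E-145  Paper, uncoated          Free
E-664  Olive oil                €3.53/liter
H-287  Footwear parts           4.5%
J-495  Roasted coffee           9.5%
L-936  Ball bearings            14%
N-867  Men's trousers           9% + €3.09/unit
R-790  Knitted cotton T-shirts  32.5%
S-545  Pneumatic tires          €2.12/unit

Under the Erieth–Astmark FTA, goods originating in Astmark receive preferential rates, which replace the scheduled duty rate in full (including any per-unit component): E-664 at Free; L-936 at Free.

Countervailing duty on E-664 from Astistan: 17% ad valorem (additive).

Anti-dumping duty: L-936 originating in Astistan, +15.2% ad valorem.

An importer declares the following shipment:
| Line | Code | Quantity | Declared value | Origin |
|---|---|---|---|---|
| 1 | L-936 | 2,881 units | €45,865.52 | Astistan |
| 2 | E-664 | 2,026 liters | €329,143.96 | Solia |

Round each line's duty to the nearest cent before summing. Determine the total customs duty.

€20,544.51

Line 1 (L-936, Astistan, 2,881 units, €45,865.52):
Base rate for L-936 is 14%.
L-936 has an FTA preferential rate, but origin Astistan is not Astmark; base rate stands.
Additional duty on L-936 from Astistan: +15.2%. Applied ad valorem rate: 14% + 15.2% = 29.2%.
Duty = €45,865.52 × 29.2% = €13,392.73.
Line 2 (E-664, Solia, 2,026 liters, €329,143.96):
Base rate for E-664 is €3.53/liter.
E-664 has an FTA preferential rate, but origin Solia is not Astmark; base rate stands.
The additional-duty order on E-664 targets Astistan, not Solia; it does not apply.
Duty = 2,026 × €3.53 = €7,151.78.
Total = €13,392.73 + €7,151.78 = €20,544.51.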